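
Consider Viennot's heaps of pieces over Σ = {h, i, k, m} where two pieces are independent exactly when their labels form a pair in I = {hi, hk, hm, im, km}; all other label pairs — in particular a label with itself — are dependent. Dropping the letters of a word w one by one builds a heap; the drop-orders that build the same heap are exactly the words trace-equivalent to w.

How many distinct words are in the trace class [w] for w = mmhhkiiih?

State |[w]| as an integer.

1260

piece 0:m — minimal
piece 1:m rests on {0:m}
piece 2:h — minimal
piece 3:h rests on {2:h}
piece 4:k — minimal
piece 5:i rests on {4:k}
piece 6:i rests on {5:i}
piece 7:i rests on {6:i}
piece 8:h rests on {3:h}
minimal pieces: {0:m, 2:h, 4:k}
ways to finish when only these pieces remain (= sum over removing one remaining piece with nothing left below it):
  1 left: {1}→1  {7}→1  {8}→1
  2 left: {0,1}→1  {1,7}→2  {1,8}→2  {3,8}→1  {6,7}→1  {7,8}→2
  3 left: {0,1,7}→3  {0,1,8}→3  {1,3,8}→3  {1,6,7}→3  {1,7,8}→6  {2,3,8}→1  {3,7,8}→3  {5,6,7}→1  {6,7,8}→3
  4 left: {0,1,3,8}→6  {0,1,6,7}→6  {0,1,7,8}→12  {1,2,3,8}→4  {1,3,7,8}→12  {1,5,6,7}→4  {1,6,7,8}→12  {2,3,7,8}→4  {3,6,7,8}→6  {4,5,6,7}→1  {5,6,7,8}→4
  5 left: {0,1,2,3,8}→10  {0,1,3,7,8}→30  {0,1,5,6,7}→10  {0,1,6,7,8}→30  {1,2,3,7,8}→20  {1,3,6,7,8}→30  {1,4,5,6,7}→5  {1,5,6,7,8}→20  {2,3,6,7,8}→10  {3,5,6,7,8}→10  {4,5,6,7,8}→5
  6 left: {0,1,2,3,7,8}→60  {0,1,3,6,7,8}→90  {0,1,4,5,6,7}→15  {0,1,5,6,7,8}→60  {1,2,3,6,7,8}→60  {1,3,5,6,7,8}→60  {1,4,5,6,7,8}→30  {2,3,5,6,7,8}→20  {3,4,5,6,7,8}→15
  7 left: {0,1,2,3,6,7,8}→210  {0,1,3,5,6,7,8}→210  {0,1,4,5,6,7,8}→105  {1,2,3,5,6,7,8}→140  {1,3,4,5,6,7,8}→105  {2,3,4,5,6,7,8}→35
  placing 0:m first → 280 extensions
  placing 2:h first → 420 extensions
  placing 4:k first → 560 extensions
total linear extensions = 1260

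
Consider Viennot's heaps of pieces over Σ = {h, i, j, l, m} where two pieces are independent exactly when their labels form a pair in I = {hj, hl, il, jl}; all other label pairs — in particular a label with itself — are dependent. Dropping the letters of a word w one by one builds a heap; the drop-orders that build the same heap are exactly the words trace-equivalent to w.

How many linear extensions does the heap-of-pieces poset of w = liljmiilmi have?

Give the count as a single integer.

18

0(l) covers ∅
1(i) covers ∅
2(l) covers 0:l
3(j) covers 1:i
4(m) covers 2:l, 3:j
5(i) covers 4:m
6(i) covers 5:i
7(l) covers 4:m
8(m) covers 6:i, 7:l
9(i) covers 8:m
floor of heap: 0:l, 1:i
completions by unplaced set U, small U first (add the entries for U minus each lowest piece of U):
  |U|=1: {9}:1
  |U|=2: {8,9}:1
  |U|=3: {6,8,9}:1  {7,8,9}:1
  |U|=4: {5,6,8,9}:1  {6,7,8,9}:2
  |U|=5: {5,6,7,8,9}:3
  |U|=6: {4,5,6,7,8,9}:3
  |U|=7: {2,4,5,6,7,8,9}:3  {3,4,5,6,7,8,9}:3
  |U|=8: {0,2,4,5,6,7,8,9}:3  {1,3,4,5,6,7,8,9}:3  {2,3,4,5,6,7,8,9}:6
  start at 0(l): 9
  start at 1(i): 9
sum over floor = 18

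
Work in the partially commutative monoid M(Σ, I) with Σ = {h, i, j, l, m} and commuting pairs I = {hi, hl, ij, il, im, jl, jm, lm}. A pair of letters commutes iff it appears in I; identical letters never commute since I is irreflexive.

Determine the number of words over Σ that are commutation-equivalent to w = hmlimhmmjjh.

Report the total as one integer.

660

#0=h has no predecessor
#1=m depends on [0:h]
#2=l has no predecessor
#3=i has no predecessor
#4=m depends on [1:m]
#5=h depends on [4:m]
#6=m depends on [5:h]
#7=m depends on [6:m]
#8=j depends on [5:h]
#9=j depends on [8:j]
#10=h depends on [7:m, 9:j]
sources: [0:h, 2:l, 3:i]
N(rest) = Σ N(rest − s) over sources s of rest; N(one piece) = 1:
  size 1 → [2]=1  [3]=1  [10]=1
  size 2 → [2,3]=2  [2,10]=2  [3,10]=2  [7,10]=1  [9,10]=1
  size 3 → [2,3,10]=6  [2,7,10]=3  [2,9,10]=3  [3,7,10]=3  [3,9,10]=3  [6,7,10]=1  [7,9,10]=2  [8,9,10]=1
  size 4 → [2,3,7,10]=12  [2,3,9,10]=12  [2,6,7,10]=4  [2,7,9,10]=8  [2,8,9,10]=4  [3,6,7,10]=4  [3,7,9,10]=8  [3,8,9,10]=4  [6,7,9,10]=3  [7,8,9,10]=3
  size 5 → [2,3,6,7,10]=20  [2,3,7,9,10]=40  [2,3,8,9,10]=20  [2,6,7,9,10]=15  [2,7,8,9,10]=15  [3,6,7,9,10]=15  [3,7,8,9,10]=15  [6,7,8,9,10]=6
  size 6 → [2,3,6,7,9,10]=90  [2,3,7,8,9,10]=90  [2,6,7,8,9,10]=36  [3,6,7,8,9,10]=36  [5,6,7,8,9,10]=6
  size 7 → [2,3,6,7,8,9,10]=252  [2,5,6,7,8,9,10]=42  [3,5,6,7,8,9,10]=42  [4,5,6,7,8,9,10]=6
  size 8 → [1,4,5,6,7,8,9,10]=6  [2,3,5,6,7,8,9,10]=336  [2,4,5,6,7,8,9,10]=48  [3,4,5,6,7,8,9,10]=48
  size 9 → [0,1,4,5,6,7,8,9,10]=6  [1,2,4,5,6,7,8,9,10]=54  [1,3,4,5,6,7,8,9,10]=54  [2,3,4,5,6,7,8,9,10]=432
  first=0(h) contributes 540
  first=2(l) contributes 60
  first=3(i) contributes 60
|[w]| = 660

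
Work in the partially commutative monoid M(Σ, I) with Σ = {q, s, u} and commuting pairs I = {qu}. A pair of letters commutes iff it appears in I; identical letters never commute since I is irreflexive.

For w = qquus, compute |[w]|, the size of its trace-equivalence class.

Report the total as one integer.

0(q) covers ∅
1(q) covers 0:q
2(u) covers ∅
3(u) covers 2:u
4(s) covers 1:q, 3:u
floor of heap: 0:q, 2:u
completions by unplaced set U, small U first (add the entries for U minus each lowest piece of U):
  |U|=1: {4}:1
  |U|=2: {1,4}:1  {3,4}:1
  |U|=3: {0,1,4}:1  {1,3,4}:2  {2,3,4}:1
  start at 0(q): 3
  start at 2(u): 3
sum over floor = 6

6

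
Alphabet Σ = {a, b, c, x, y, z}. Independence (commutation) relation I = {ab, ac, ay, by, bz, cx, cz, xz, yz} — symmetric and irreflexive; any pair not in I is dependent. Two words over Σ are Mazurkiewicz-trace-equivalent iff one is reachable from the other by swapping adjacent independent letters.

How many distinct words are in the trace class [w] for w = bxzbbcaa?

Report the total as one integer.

40

0(b) covers ∅
1(x) covers 0:b
2(z) covers ∅
3(b) covers 1:x
4(b) covers 3:b
5(c) covers 4:b
6(a) covers 1:x, 2:z
7(a) covers 6:a
floor of heap: 0:b, 2:z
completions by unplaced set U, small U first (add the entries for U minus each lowest piece of U):
  |U|=1: {5}:1  {7}:1
  |U|=2: {4,5}:1  {5,7}:2  {6,7}:1
  |U|=3: {2,6,7}:1  {3,4,5}:1  {4,5,7}:3  {5,6,7}:3
  |U|=4: {2,5,6,7}:4  {3,4,5,7}:4  {4,5,6,7}:6
  |U|=5: {2,4,5,6,7}:10  {3,4,5,6,7}:10
  |U|=6: {1,3,4,5,6,7}:10  {2,3,4,5,6,7}:20
  start at 0(b): 30
  start at 2(z): 10
sum over floor = 40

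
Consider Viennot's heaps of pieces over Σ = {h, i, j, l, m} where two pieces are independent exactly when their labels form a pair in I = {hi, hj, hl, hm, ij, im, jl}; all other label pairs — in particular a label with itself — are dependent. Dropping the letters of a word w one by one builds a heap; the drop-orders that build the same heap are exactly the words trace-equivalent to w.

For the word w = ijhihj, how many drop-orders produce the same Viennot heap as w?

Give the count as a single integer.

#0=i has no predecessor
#1=j has no predecessor
#2=h has no predecessor
#3=i depends on [0:i]
#4=h depends on [2:h]
#5=j depends on [1:j]
sources: [0:i, 1:j, 2:h]
N(rest) = Σ N(rest − s) over sources s of rest; N(one piece) = 1:
  size 1 → [3]=1  [4]=1  [5]=1
  size 2 → [0,3]=1  [1,5]=1  [2,4]=1  [3,4]=2  [3,5]=2  [4,5]=2
  size 3 → [0,3,4]=3  [0,3,5]=3  [1,3,5]=3  [1,4,5]=3  [2,3,4]=3  [2,4,5]=3  [3,4,5]=6
  size 4 → [0,1,3,5]=6  [0,2,3,4]=6  [0,3,4,5]=12  [1,2,4,5]=6  [1,3,4,5]=12  [2,3,4,5]=12
  first=0(i) contributes 30
  first=1(j) contributes 30
  first=2(h) contributes 30
|[w]| = 90

90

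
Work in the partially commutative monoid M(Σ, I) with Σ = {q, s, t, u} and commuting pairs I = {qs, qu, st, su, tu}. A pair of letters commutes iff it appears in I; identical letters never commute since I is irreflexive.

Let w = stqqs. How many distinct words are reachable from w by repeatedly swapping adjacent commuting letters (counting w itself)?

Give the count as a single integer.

piece 0:s — minimal
piece 1:t — minimal
piece 2:q rests on {1:t}
piece 3:q rests on {2:q}
piece 4:s rests on {0:s}
minimal pieces: {0:s, 1:t}
ways to finish when only these pieces remain (= sum over removing one remaining piece with nothing left below it):
  1 left: {3}→1  {4}→1
  2 left: {0,4}→1  {2,3}→1  {3,4}→2
  3 left: {0,3,4}→3  {1,2,3}→1  {2,3,4}→3
  placing 0:s first → 4 extensions
  placing 1:t first → 6 extensions
total linear extensions = 10

10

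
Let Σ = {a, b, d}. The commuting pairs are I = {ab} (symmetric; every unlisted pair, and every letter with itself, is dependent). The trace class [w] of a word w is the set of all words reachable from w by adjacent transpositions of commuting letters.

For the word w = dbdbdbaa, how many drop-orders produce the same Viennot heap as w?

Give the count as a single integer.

3

drop 0:d onto floor
drop 1:b onto {0:d}
drop 2:d onto {1:b}
drop 3:b onto {2:d}
drop 4:d onto {3:b}
drop 5:b onto {4:d}
drop 6:a onto {4:d}
drop 7:a onto {6:a}
ground layer = {0:d}
drop-orders for the pieces not yet dropped (sum over which currently-grounded one goes next):
  1 to go: {5} 1  {7} 1
  2 to go: {5,7} 2  {6,7} 1
  3 to go: {5,6,7} 3
  4 to go: {4,5,6,7} 3
  5 to go: {3,4,5,6,7} 3
  6 to go: {2,3,4,5,6,7} 3
  if 0:d drops first: 3 orders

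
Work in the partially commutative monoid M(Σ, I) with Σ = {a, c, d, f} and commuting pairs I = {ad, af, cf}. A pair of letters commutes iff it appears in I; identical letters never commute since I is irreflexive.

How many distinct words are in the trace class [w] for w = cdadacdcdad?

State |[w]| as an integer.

piece 0:c — minimal
piece 1:d rests on {0:c}
piece 2:a rests on {0:c}
piece 3:d rests on {1:d}
piece 4:a rests on {2:a}
piece 5:c rests on {3:d, 4:a}
piece 6:d rests on {5:c}
piece 7:c rests on {6:d}
piece 8:d rests on {7:c}
piece 9:a rests on {7:c}
piece 10:d rests on {8:d}
minimal pieces: {0:c}
ways to finish when only these pieces remain (= sum over removing one remaining piece with nothing left below it):
  1 left: {9}→1  {10}→1
  2 left: {8,10}→1  {9,10}→2
  3 left: {8,9,10}→3
  4 left: {7,8,9,10}→3
  5 left: {6,7,8,9,10}→3
  6 left: {5,6,7,8,9,10}→3
  7 left: {3,5,6,7,8,9,10}→3  {4,5,6,7,8,9,10}→3
  8 left: {1,3,5,6,7,8,9,10}→3  {2,4,5,6,7,8,9,10}→3  {3,4,5,6,7,8,9,10}→6
  9 left: {1,3,4,5,6,7,8,9,10}→9  {2,3,4,5,6,7,8,9,10}→9
  placing 0:c first → 18 extensions

18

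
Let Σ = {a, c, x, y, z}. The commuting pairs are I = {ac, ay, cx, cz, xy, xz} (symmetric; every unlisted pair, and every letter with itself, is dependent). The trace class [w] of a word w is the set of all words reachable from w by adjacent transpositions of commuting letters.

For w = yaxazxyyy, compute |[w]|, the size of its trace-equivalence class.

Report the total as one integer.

piece 0:y — minimal
piece 1:a — minimal
piece 2:x rests on {1:a}
piece 3:a rests on {2:x}
piece 4:z rests on {0:y, 3:a}
piece 5:x rests on {3:a}
piece 6:y rests on {4:z}
piece 7:y rests on {6:y}
piece 8:y rests on {7:y}
minimal pieces: {0:y, 1:a}
ways to finish when only these pieces remain (= sum over removing one remaining piece with nothing left below it):
  1 left: {5}→1  {8}→1
  2 left: {5,8}→2  {7,8}→1
  3 left: {5,7,8}→3  {6,7,8}→1
  4 left: {4,6,7,8}→1  {5,6,7,8}→4
  5 left: {0,4,6,7,8}→1  {4,5,6,7,8}→5
  6 left: {0,4,5,6,7,8}→6  {3,4,5,6,7,8}→5
  7 left: {0,3,4,5,6,7,8}→11  {2,3,4,5,6,7,8}→5
  placing 0:y first → 5 extensions
  placing 1:a first → 16 extensions
total linear extensions = 21

21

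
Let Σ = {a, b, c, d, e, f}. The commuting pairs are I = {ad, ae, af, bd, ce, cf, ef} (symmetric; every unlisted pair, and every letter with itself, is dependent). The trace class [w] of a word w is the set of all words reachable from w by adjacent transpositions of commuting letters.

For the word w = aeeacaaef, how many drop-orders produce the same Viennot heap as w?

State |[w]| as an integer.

504

#0=a has no predecessor
#1=e has no predecessor
#2=e depends on [1:e]
#3=a depends on [0:a]
#4=c depends on [3:a]
#5=a depends on [4:c]
#6=a depends on [5:a]
#7=e depends on [2:e]
#8=f has no predecessor
sources: [0:a, 1:e, 8:f]
N(rest) = Σ N(rest − s) over sources s of rest; N(one piece) = 1:
  size 1 → [6]=1  [7]=1  [8]=1
  size 2 → [2,7]=1  [5,6]=1  [6,7]=2  [6,8]=2  [7,8]=2
  size 3 → [1,2,7]=1  [2,6,7]=3  [2,7,8]=3  [4,5,6]=1  [5,6,7]=3  [5,6,8]=3  [6,7,8]=6
  size 4 → [1,2,6,7]=4  [1,2,7,8]=4  [2,5,6,7]=6  [2,6,7,8]=12  [3,4,5,6]=1  [4,5,6,7]=4  [4,5,6,8]=4  [5,6,7,8]=12
  size 5 → [0,3,4,5,6]=1  [1,2,5,6,7]=10  [1,2,6,7,8]=20  [2,4,5,6,7]=10  [2,5,6,7,8]=30  [3,4,5,6,7]=5  [3,4,5,6,8]=5  [4,5,6,7,8]=20
  size 6 → [0,3,4,5,6,7]=6  [0,3,4,5,6,8]=6  [1,2,4,5,6,7]=20  [1,2,5,6,7,8]=60  [2,3,4,5,6,7]=15  [2,4,5,6,7,8]=60  [3,4,5,6,7,8]=30
  size 7 → [0,2,3,4,5,6,7]=21  [0,3,4,5,6,7,8]=42  [1,2,3,4,5,6,7]=35  [1,2,4,5,6,7,8]=140  [2,3,4,5,6,7,8]=105
  first=0(a) contributes 280
  first=1(e) contributes 168
  first=8(f) contributes 56
|[w]| = 504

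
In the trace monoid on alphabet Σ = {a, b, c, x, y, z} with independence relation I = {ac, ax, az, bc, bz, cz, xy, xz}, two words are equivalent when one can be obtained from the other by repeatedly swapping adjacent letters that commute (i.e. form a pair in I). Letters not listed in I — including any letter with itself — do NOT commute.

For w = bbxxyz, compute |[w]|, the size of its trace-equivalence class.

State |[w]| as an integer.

piece 0:b — minimal
piece 1:b rests on {0:b}
piece 2:x rests on {1:b}
piece 3:x rests on {2:x}
piece 4:y rests on {1:b}
piece 5:z rests on {4:y}
minimal pieces: {0:b}
ways to finish when only these pieces remain (= sum over removing one remaining piece with nothing left below it):
  1 left: {3}→1  {5}→1
  2 left: {2,3}→1  {3,5}→2  {4,5}→1
  3 left: {2,3,5}→3  {3,4,5}→3
  4 left: {2,3,4,5}→6
  placing 0:b first → 6 extensions

6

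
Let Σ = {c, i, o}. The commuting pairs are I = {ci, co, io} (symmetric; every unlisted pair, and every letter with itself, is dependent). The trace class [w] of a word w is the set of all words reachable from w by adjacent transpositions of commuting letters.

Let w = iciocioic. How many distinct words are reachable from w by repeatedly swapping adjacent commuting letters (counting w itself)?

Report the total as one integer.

drop 0:i onto floor
drop 1:c onto floor
drop 2:i onto {0:i}
drop 3:o onto floor
drop 4:c onto {1:c}
drop 5:i onto {2:i}
drop 6:o onto {3:o}
drop 7:i onto {5:i}
drop 8:c onto {4:c}
ground layer = {0:i, 1:c, 3:o}
drop-orders for the pieces not yet dropped (sum over which currently-grounded one goes next):
  1 to go: {6} 1  {7} 1  {8} 1
  2 to go: {3,6} 1  {4,8} 1  {5,7} 1  {6,7} 2  {6,8} 2  {7,8} 2
  3 to go: {1,4,8} 1  {2,5,7} 1  {3,6,7} 3  {3,6,8} 3  {4,6,8} 3  {4,7,8} 3  {5,6,7} 3  {5,7,8} 3  {6,7,8} 6
  4 to go: {0,2,5,7} 1  {1,4,6,8} 4  {1,4,7,8} 4  {2,5,6,7} 4  {2,5,7,8} 4  {3,4,6,8} 6  {3,5,6,7} 6  {3,6,7,8} 12  {4,5,7,8} 6  {4,6,7,8} 12  {5,6,7,8} 12
  5 to go: {0,2,5,6,7} 5  {0,2,5,7,8} 5  {1,3,4,6,8} 10  {1,4,5,7,8} 10  {1,4,6,7,8} 20  {2,3,5,6,7} 10  {2,4,5,7,8} 10  {2,5,6,7,8} 20  {3,4,6,7,8} 30  {3,5,6,7,8} 30  {4,5,6,7,8} 30
  6 to go: {0,2,3,5,6,7} 15  {0,2,4,5,7,8} 15  {0,2,5,6,7,8} 30  {1,2,4,5,7,8} 20  {1,3,4,6,7,8} 60  {1,4,5,6,7,8} 60  {2,3,5,6,7,8} 60  {2,4,5,6,7,8} 60  {3,4,5,6,7,8} 90
  7 to go: {0,1,2,4,5,7,8} 35  {0,2,3,5,6,7,8} 105  {0,2,4,5,6,7,8} 105  {1,2,4,5,6,7,8} 140  {1,3,4,5,6,7,8} 210  {2,3,4,5,6,7,8} 210
  if 0:i drops first: 560 orders
  if 1:c drops first: 420 orders
  if 3:o drops first: 280 orders
heap linearizations: 1260

1260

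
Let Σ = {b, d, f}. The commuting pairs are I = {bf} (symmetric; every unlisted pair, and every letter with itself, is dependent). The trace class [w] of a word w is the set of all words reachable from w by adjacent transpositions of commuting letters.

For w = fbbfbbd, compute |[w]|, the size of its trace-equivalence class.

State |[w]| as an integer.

15

drop 0:f onto floor
drop 1:b onto floor
drop 2:b onto {1:b}
drop 3:f onto {0:f}
drop 4:b onto {2:b}
drop 5:b onto {4:b}
drop 6:d onto {3:f, 5:b}
ground layer = {0:f, 1:b}
drop-orders for the pieces not yet dropped (sum over which currently-grounded one goes next):
  1 to go: {6} 1
  2 to go: {3,6} 1  {5,6} 1
  3 to go: {0,3,6} 1  {3,5,6} 2  {4,5,6} 1
  4 to go: {0,3,5,6} 3  {2,4,5,6} 1  {3,4,5,6} 3
  5 to go: {0,3,4,5,6} 6  {1,2,4,5,6} 1  {2,3,4,5,6} 4
  if 0:f drops first: 5 orders
  if 1:b drops first: 10 orders
heap linearizations: 15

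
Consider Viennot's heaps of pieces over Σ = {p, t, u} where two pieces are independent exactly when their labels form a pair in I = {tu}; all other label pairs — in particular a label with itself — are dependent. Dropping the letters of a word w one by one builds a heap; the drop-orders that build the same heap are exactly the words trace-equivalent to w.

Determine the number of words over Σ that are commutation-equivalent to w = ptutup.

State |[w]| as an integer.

6

drop 0:p onto floor
drop 1:t onto {0:p}
drop 2:u onto {0:p}
drop 3:t onto {1:t}
drop 4:u onto {2:u}
drop 5:p onto {3:t, 4:u}
ground layer = {0:p}
drop-orders for the pieces not yet dropped (sum over which currently-grounded one goes next):
  1 to go: {5} 1
  2 to go: {3,5} 1  {4,5} 1
  3 to go: {1,3,5} 1  {2,4,5} 1  {3,4,5} 2
  4 to go: {1,3,4,5} 3  {2,3,4,5} 3
  if 0:p drops first: 6 orders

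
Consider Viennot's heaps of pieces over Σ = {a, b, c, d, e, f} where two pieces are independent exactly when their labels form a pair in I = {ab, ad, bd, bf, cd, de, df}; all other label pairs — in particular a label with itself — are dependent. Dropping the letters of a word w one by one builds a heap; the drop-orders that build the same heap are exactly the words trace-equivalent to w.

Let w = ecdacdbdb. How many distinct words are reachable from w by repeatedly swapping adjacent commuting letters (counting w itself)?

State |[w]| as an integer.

84

0(e) covers ∅
1(c) covers 0:e
2(d) covers ∅
3(a) covers 1:c
4(c) covers 3:a
5(d) covers 2:d
6(b) covers 4:c
7(d) covers 5:d
8(b) covers 6:b
floor of heap: 0:e, 2:d
completions by unplaced set U, small U first (add the entries for U minus each lowest piece of U):
  |U|=1: {7}:1  {8}:1
  |U|=2: {5,7}:1  {6,8}:1  {7,8}:2
  |U|=3: {2,5,7}:1  {4,6,8}:1  {5,7,8}:3  {6,7,8}:3
  |U|=4: {2,5,7,8}:4  {3,4,6,8}:1  {4,6,7,8}:4  {5,6,7,8}:6
  |U|=5: {1,3,4,6,8}:1  {2,5,6,7,8}:10  {3,4,6,7,8}:5  {4,5,6,7,8}:10
  |U|=6: {0,1,3,4,6,8}:1  {1,3,4,6,7,8}:6  {2,4,5,6,7,8}:20  {3,4,5,6,7,8}:15
  |U|=7: {0,1,3,4,6,7,8}:7  {1,3,4,5,6,7,8}:21  {2,3,4,5,6,7,8}:35
  start at 0(e): 56
  start at 2(d): 28
sum over floor = 84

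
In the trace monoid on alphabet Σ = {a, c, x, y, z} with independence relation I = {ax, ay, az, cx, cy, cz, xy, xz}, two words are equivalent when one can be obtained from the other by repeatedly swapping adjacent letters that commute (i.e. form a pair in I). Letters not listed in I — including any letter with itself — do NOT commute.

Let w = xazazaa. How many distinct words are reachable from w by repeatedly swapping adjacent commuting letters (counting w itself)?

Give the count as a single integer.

#0=x has no predecessor
#1=a has no predecessor
#2=z has no predecessor
#3=a depends on [1:a]
#4=z depends on [2:z]
#5=a depends on [3:a]
#6=a depends on [5:a]
sources: [0:x, 1:a, 2:z]
N(rest) = Σ N(rest − s) over sources s of rest; N(one piece) = 1:
  size 1 → [0]=1  [4]=1  [6]=1
  size 2 → [0,4]=2  [0,6]=2  [2,4]=1  [4,6]=2  [5,6]=1
  size 3 → [0,2,4]=3  [0,4,6]=6  [0,5,6]=3  [2,4,6]=3  [3,5,6]=1  [4,5,6]=3
  size 4 → [0,2,4,6]=12  [0,3,5,6]=4  [0,4,5,6]=12  [1,3,5,6]=1  [2,4,5,6]=6  [3,4,5,6]=4
  size 5 → [0,1,3,5,6]=5  [0,2,4,5,6]=30  [0,3,4,5,6]=20  [1,3,4,5,6]=5  [2,3,4,5,6]=10
  first=0(x) contributes 15
  first=1(a) contributes 60
  first=2(z) contributes 30
|[w]| = 105

105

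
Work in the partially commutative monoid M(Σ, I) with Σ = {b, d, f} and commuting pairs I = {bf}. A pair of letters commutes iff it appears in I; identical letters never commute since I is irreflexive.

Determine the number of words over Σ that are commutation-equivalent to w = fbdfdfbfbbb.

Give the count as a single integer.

0(f) covers ∅
1(b) covers ∅
2(d) covers 0:f, 1:b
3(f) covers 2:d
4(d) covers 3:f
5(f) covers 4:d
6(b) covers 4:d
7(f) covers 5:f
8(b) covers 6:b
9(b) covers 8:b
10(b) covers 9:b
floor of heap: 0:f, 1:b
completions by unplaced set U, small U first (add the entries for U minus each lowest piece of U):
  |U|=1: {7}:1  {10}:1
  |U|=2: {5,7}:1  {7,10}:2  {9,10}:1
  |U|=3: {5,7,10}:3  {7,9,10}:3  {8,9,10}:1
  |U|=4: {5,7,9,10}:6  {6,8,9,10}:1  {7,8,9,10}:4
  |U|=5: {5,7,8,9,10}:10  {6,7,8,9,10}:5
  |U|=6: {5,6,7,8,9,10}:15
  |U|=7: {4,5,6,7,8,9,10}:15
  |U|=8: {3,4,5,6,7,8,9,10}:15
  |U|=9: {2,3,4,5,6,7,8,9,10}:15
  start at 0(f): 15
  start at 1(b): 15
sum over floor = 30

30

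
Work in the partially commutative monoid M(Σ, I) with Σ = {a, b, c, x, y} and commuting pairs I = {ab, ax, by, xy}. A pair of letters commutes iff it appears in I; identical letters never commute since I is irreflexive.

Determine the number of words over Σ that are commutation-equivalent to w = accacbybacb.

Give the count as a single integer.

6

drop 0:a onto floor
drop 1:c onto {0:a}
drop 2:c onto {1:c}
drop 3:a onto {2:c}
drop 4:c onto {3:a}
drop 5:b onto {4:c}
drop 6:y onto {4:c}
drop 7:b onto {5:b}
drop 8:a onto {6:y}
drop 9:c onto {7:b, 8:a}
drop 10:b onto {9:c}
ground layer = {0:a}
drop-orders for the pieces not yet dropped (sum over which currently-grounded one goes next):
  1 to go: {10} 1
  2 to go: {9,10} 1
  3 to go: {7,9,10} 1  {8,9,10} 1
  4 to go: {5,7,9,10} 1  {6,8,9,10} 1  {7,8,9,10} 2
  5 to go: {5,7,8,9,10} 3  {6,7,8,9,10} 3
  6 to go: {5,6,7,8,9,10} 6
  7 to go: {4,5,6,7,8,9,10} 6
  8 to go: {3,4,5,6,7,8,9,10} 6
  9 to go: {2,3,4,5,6,7,8,9,10} 6
  if 0:a drops first: 6 orders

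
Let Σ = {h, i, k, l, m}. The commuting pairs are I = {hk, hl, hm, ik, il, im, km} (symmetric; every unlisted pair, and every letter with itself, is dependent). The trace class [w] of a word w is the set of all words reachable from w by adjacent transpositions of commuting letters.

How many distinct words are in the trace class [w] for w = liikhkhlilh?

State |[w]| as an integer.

drop 0:l onto floor
drop 1:i onto floor
drop 2:i onto {1:i}
drop 3:k onto {0:l}
drop 4:h onto {2:i}
drop 5:k onto {3:k}
drop 6:h onto {4:h}
drop 7:l onto {5:k}
drop 8:i onto {6:h}
drop 9:l onto {7:l}
drop 10:h onto {8:i}
ground layer = {0:l, 1:i}
drop-orders for the pieces not yet dropped (sum over which currently-grounded one goes next):
  1 to go: {9} 1  {10} 1
  2 to go: {7,9} 1  {8,10} 1  {9,10} 2
  3 to go: {5,7,9} 1  {6,8,10} 1  {7,9,10} 3  {8,9,10} 3
  4 to go: {3,5,7,9} 1  {4,6,8,10} 1  {5,7,9,10} 4  {6,8,9,10} 4  {7,8,9,10} 6
  5 to go: {0,3,5,7,9} 1  {2,4,6,8,10} 1  {3,5,7,9,10} 5  {4,6,8,9,10} 5  {5,7,8,9,10} 10  {6,7,8,9,10} 10
  6 to go: {0,3,5,7,9,10} 6  {1,2,4,6,8,10} 1  {2,4,6,8,9,10} 6  {3,5,7,8,9,10} 15  {4,6,7,8,9,10} 15  {5,6,7,8,9,10} 20
  7 to go: {0,3,5,7,8,9,10} 21  {1,2,4,6,8,9,10} 7  {2,4,6,7,8,9,10} 21  {3,5,6,7,8,9,10} 35  {4,5,6,7,8,9,10} 35
  8 to go: {0,3,5,6,7,8,9,10} 56  {1,2,4,6,7,8,9,10} 28  {2,4,5,6,7,8,9,10} 56  {3,4,5,6,7,8,9,10} 70
  9 to go: {0,3,4,5,6,7,8,9,10} 126  {1,2,4,5,6,7,8,9,10} 84  {2,3,4,5,6,7,8,9,10} 126
  if 0:l drops first: 210 orders
  if 1:i drops first: 252 orders
heap linearizations: 462

462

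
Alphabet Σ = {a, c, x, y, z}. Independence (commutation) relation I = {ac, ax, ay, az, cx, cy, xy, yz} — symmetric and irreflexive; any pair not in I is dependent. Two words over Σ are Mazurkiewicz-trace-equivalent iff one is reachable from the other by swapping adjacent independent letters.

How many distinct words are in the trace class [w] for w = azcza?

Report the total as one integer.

piece 0:a — minimal
piece 1:z — minimal
piece 2:c rests on {1:z}
piece 3:z rests on {2:c}
piece 4:a rests on {0:a}
minimal pieces: {0:a, 1:z}
ways to finish when only these pieces remain (= sum over removing one remaining piece with nothing left below it):
  1 left: {3}→1  {4}→1
  2 left: {0,4}→1  {2,3}→1  {3,4}→2
  3 left: {0,3,4}→3  {1,2,3}→1  {2,3,4}→3
  placing 0:a first → 4 extensions
  placing 1:z first → 6 extensions
total linear extensions = 10

10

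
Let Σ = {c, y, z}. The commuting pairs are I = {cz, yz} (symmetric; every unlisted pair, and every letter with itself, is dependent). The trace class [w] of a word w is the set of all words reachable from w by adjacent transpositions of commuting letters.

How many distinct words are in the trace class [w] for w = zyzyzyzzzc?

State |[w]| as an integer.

piece 0:z — minimal
piece 1:y — minimal
piece 2:z rests on {0:z}
piece 3:y rests on {1:y}
piece 4:z rests on {2:z}
piece 5:y rests on {3:y}
piece 6:z rests on {4:z}
piece 7:z rests on {6:z}
piece 8:z rests on {7:z}
piece 9:c rests on {5:y}
minimal pieces: {0:z, 1:y}
ways to finish when only these pieces remain (= sum over removing one remaining piece with nothing left below it):
  1 left: {8}→1  {9}→1
  2 left: {5,9}→1  {7,8}→1  {8,9}→2
  3 left: {3,5,9}→1  {5,8,9}→3  {6,7,8}→1  {7,8,9}→3
  4 left: {1,3,5,9}→1  {3,5,8,9}→4  {4,6,7,8}→1  {5,7,8,9}→6  {6,7,8,9}→4
  5 left: {1,3,5,8,9}→5  {2,4,6,7,8}→1  {3,5,7,8,9}→10  {4,6,7,8,9}→5  {5,6,7,8,9}→10
  6 left: {0,2,4,6,7,8}→1  {1,3,5,7,8,9}→15  {2,4,6,7,8,9}→6  {3,5,6,7,8,9}→20  {4,5,6,7,8,9}→15
  7 left: {0,2,4,6,7,8,9}→7  {1,3,5,6,7,8,9}→35  {2,4,5,6,7,8,9}→21  {3,4,5,6,7,8,9}→35
  8 left: {0,2,4,5,6,7,8,9}→28  {1,3,4,5,6,7,8,9}→70  {2,3,4,5,6,7,8,9}→56
  placing 0:z first → 126 extensions
  placing 1:y first → 84 extensions
total linear extensions = 210

210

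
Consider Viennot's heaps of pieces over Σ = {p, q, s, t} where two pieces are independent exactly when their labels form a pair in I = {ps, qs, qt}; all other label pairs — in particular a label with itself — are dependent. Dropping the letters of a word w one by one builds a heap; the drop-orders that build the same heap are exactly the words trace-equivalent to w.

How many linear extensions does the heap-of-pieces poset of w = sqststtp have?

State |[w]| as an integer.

drop 0:s onto floor
drop 1:q onto floor
drop 2:s onto {0:s}
drop 3:t onto {2:s}
drop 4:s onto {3:t}
drop 5:t onto {4:s}
drop 6:t onto {5:t}
drop 7:p onto {1:q, 6:t}
ground layer = {0:s, 1:q}
drop-orders for the pieces not yet dropped (sum over which currently-grounded one goes next):
  1 to go: {7} 1
  2 to go: {1,7} 1  {6,7} 1
  3 to go: {1,6,7} 2  {5,6,7} 1
  4 to go: {1,5,6,7} 3  {4,5,6,7} 1
  5 to go: {1,4,5,6,7} 4  {3,4,5,6,7} 1
  6 to go: {1,3,4,5,6,7} 5  {2,3,4,5,6,7} 1
  if 0:s drops first: 6 orders
  if 1:q drops first: 1 orders
heap linearizations: 7

7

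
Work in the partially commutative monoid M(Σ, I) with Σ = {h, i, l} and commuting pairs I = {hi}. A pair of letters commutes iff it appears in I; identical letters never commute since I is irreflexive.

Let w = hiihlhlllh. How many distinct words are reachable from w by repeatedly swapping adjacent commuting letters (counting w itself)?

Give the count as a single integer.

piece 0:h — minimal
piece 1:i — minimal
piece 2:i rests on {1:i}
piece 3:h rests on {0:h}
piece 4:l rests on {2:i, 3:h}
piece 5:h rests on {4:l}
piece 6:l rests on {5:h}
piece 7:l rests on {6:l}
piece 8:l rests on {7:l}
piece 9:h rests on {8:l}
minimal pieces: {0:h, 1:i}
ways to finish when only these pieces remain (= sum over removing one remaining piece with nothing left below it):
  1 left: {9}→1
  2 left: {8,9}→1
  3 left: {7,8,9}→1
  4 left: {6,7,8,9}→1
  5 left: {5,6,7,8,9}→1
  6 left: {4,5,6,7,8,9}→1
  7 left: {2,4,5,6,7,8,9}→1  {3,4,5,6,7,8,9}→1
  8 left: {0,3,4,5,6,7,8,9}→1  {1,2,4,5,6,7,8,9}→1  {2,3,4,5,6,7,8,9}→2
  placing 0:h first → 3 extensions
  placing 1:i first → 3 extensions
total linear extensions = 6

6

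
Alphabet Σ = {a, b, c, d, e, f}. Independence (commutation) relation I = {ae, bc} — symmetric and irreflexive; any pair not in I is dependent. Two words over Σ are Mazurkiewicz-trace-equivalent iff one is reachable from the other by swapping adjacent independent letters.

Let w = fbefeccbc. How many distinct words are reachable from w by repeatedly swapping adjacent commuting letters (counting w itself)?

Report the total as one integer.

#0=f has no predecessor
#1=b depends on [0:f]
#2=e depends on [1:b]
#3=f depends on [2:e]
#4=e depends on [3:f]
#5=c depends on [4:e]
#6=c depends on [5:c]
#7=b depends on [4:e]
#8=c depends on [6:c]
sources: [0:f]
N(rest) = Σ N(rest − s) over sources s of rest; N(one piece) = 1:
  size 1 → [7]=1  [8]=1
  size 2 → [6,8]=1  [7,8]=2
  size 3 → [5,6,8]=1  [6,7,8]=3
  size 4 → [5,6,7,8]=4
  size 5 → [4,5,6,7,8]=4
  size 6 → [3,4,5,6,7,8]=4
  size 7 → [2,3,4,5,6,7,8]=4
  first=0(f) contributes 4

4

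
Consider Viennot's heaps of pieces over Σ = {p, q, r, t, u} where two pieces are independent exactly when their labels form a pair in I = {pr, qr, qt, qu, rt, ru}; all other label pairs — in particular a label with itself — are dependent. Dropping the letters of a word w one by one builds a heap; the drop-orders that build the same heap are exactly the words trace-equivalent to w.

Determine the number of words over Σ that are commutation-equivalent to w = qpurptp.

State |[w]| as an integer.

0(q) covers ∅
1(p) covers 0:q
2(u) covers 1:p
3(r) covers ∅
4(p) covers 2:u
5(t) covers 4:p
6(p) covers 5:t
floor of heap: 0:q, 3:r
completions by unplaced set U, small U first (add the entries for U minus each lowest piece of U):
  |U|=1: {3}:1  {6}:1
  |U|=2: {3,6}:2  {5,6}:1
  |U|=3: {3,5,6}:3  {4,5,6}:1
  |U|=4: {2,4,5,6}:1  {3,4,5,6}:4
  |U|=5: {1,2,4,5,6}:1  {2,3,4,5,6}:5
  start at 0(q): 6
  start at 3(r): 1
sum over floor = 7

7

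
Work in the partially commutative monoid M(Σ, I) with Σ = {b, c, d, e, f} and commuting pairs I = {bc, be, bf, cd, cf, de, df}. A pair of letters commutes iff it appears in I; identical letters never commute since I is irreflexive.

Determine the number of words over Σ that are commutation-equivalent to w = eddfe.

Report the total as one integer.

piece 0:e — minimal
piece 1:d — minimal
piece 2:d rests on {1:d}
piece 3:f rests on {0:e}
piece 4:e rests on {3:f}
minimal pieces: {0:e, 1:d}
ways to finish when only these pieces remain (= sum over removing one remaining piece with nothing left below it):
  1 left: {2}→1  {4}→1
  2 left: {1,2}→1  {2,4}→2  {3,4}→1
  3 left: {0,3,4}→1  {1,2,4}→3  {2,3,4}→3
  placing 0:e first → 6 extensions
  placing 1:d first → 4 extensions
total linear extensions = 10

10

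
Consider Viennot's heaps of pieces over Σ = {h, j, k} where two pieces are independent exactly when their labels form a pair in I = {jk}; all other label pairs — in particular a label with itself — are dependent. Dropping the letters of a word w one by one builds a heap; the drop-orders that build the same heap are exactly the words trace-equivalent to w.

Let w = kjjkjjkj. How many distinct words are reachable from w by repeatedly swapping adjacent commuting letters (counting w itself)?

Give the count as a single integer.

56

#0=k has no predecessor
#1=j has no predecessor
#2=j depends on [1:j]
#3=k depends on [0:k]
#4=j depends on [2:j]
#5=j depends on [4:j]
#6=k depends on [3:k]
#7=j depends on [5:j]
sources: [0:k, 1:j]
N(rest) = Σ N(rest − s) over sources s of rest; N(one piece) = 1:
  size 1 → [6]=1  [7]=1
  size 2 → [3,6]=1  [5,7]=1  [6,7]=2
  size 3 → [0,3,6]=1  [3,6,7]=3  [4,5,7]=1  [5,6,7]=3
  size 4 → [0,3,6,7]=4  [2,4,5,7]=1  [3,5,6,7]=6  [4,5,6,7]=4
  size 5 → [0,3,5,6,7]=10  [1,2,4,5,7]=1  [2,4,5,6,7]=5  [3,4,5,6,7]=10
  size 6 → [0,3,4,5,6,7]=20  [1,2,4,5,6,7]=6  [2,3,4,5,6,7]=15
  first=0(k) contributes 21
  first=1(j) contributes 35
|[w]| = 56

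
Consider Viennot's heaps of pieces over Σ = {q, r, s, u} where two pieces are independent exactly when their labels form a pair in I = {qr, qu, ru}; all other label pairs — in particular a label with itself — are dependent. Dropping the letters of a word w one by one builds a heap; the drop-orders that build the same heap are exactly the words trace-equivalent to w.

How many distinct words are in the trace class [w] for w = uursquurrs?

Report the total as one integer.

90

drop 0:u onto floor
drop 1:u onto {0:u}
drop 2:r onto floor
drop 3:s onto {1:u, 2:r}
drop 4:q onto {3:s}
drop 5:u onto {3:s}
drop 6:u onto {5:u}
drop 7:r onto {3:s}
drop 8:r onto {7:r}
drop 9:s onto {4:q, 6:u, 8:r}
ground layer = {0:u, 2:r}
drop-orders for the pieces not yet dropped (sum over which currently-grounded one goes next):
  1 to go: {9} 1
  2 to go: {4,9} 1  {6,9} 1  {8,9} 1
  3 to go: {4,6,9} 2  {4,8,9} 2  {5,6,9} 1  {6,8,9} 2  {7,8,9} 1
  4 to go: {4,5,6,9} 3  {4,6,8,9} 6  {4,7,8,9} 3  {5,6,8,9} 3  {6,7,8,9} 3
  5 to go: {4,5,6,8,9} 12  {4,6,7,8,9} 12  {5,6,7,8,9} 6
  6 to go: {4,5,6,7,8,9} 30
  7 to go: {3,4,5,6,7,8,9} 30
  8 to go: {1,3,4,5,6,7,8,9} 30  {2,3,4,5,6,7,8,9} 30
  if 0:u drops first: 60 orders
  if 2:r drops first: 30 orders
heap linearizations: 90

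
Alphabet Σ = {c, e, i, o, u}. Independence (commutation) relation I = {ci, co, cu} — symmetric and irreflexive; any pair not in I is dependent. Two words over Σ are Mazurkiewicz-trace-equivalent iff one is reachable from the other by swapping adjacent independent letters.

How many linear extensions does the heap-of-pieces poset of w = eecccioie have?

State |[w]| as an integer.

20

piece 0:e — minimal
piece 1:e rests on {0:e}
piece 2:c rests on {1:e}
piece 3:c rests on {2:c}
piece 4:c rests on {3:c}
piece 5:i rests on {1:e}
piece 6:o rests on {5:i}
piece 7:i rests on {6:o}
piece 8:e rests on {4:c, 7:i}
minimal pieces: {0:e}
ways to finish when only these pieces remain (= sum over removing one remaining piece with nothing left below it):
  1 left: {8}→1
  2 left: {4,8}→1  {7,8}→1
  3 left: {3,4,8}→1  {4,7,8}→2  {6,7,8}→1
  4 left: {2,3,4,8}→1  {3,4,7,8}→3  {4,6,7,8}→3  {5,6,7,8}→1
  5 left: {2,3,4,7,8}→4  {3,4,6,7,8}→6  {4,5,6,7,8}→4
  6 left: {2,3,4,6,7,8}→10  {3,4,5,6,7,8}→10
  7 left: {2,3,4,5,6,7,8}→20
  placing 0:e first → 20 extensions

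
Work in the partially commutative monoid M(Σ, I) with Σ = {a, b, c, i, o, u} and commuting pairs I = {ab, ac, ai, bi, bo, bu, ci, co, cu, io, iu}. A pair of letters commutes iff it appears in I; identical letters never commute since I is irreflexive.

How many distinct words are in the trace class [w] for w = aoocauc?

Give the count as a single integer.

piece 0:a — minimal
piece 1:o rests on {0:a}
piece 2:o rests on {1:o}
piece 3:c — minimal
piece 4:a rests on {2:o}
piece 5:u rests on {4:a}
piece 6:c rests on {3:c}
minimal pieces: {0:a, 3:c}
ways to finish when only these pieces remain (= sum over removing one remaining piece with nothing left below it):
  1 left: {5}→1  {6}→1
  2 left: {3,6}→1  {4,5}→1  {5,6}→2
  3 left: {2,4,5}→1  {3,5,6}→3  {4,5,6}→3
  4 left: {1,2,4,5}→1  {2,4,5,6}→4  {3,4,5,6}→6
  5 left: {0,1,2,4,5}→1  {1,2,4,5,6}→5  {2,3,4,5,6}→10
  placing 0:a first → 15 extensions
  placing 3:c first → 6 extensions
total linear extensions = 21

21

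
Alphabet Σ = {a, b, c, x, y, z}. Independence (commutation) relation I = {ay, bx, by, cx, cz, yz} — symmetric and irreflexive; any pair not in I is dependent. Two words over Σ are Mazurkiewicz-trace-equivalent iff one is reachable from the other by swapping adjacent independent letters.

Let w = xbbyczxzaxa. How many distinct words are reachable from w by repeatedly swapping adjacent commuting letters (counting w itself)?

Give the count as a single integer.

33

piece 0:x — minimal
piece 1:b — minimal
piece 2:b rests on {1:b}
piece 3:y rests on {0:x}
piece 4:c rests on {2:b, 3:y}
piece 5:z rests on {0:x, 2:b}
piece 6:x rests on {3:y, 5:z}
piece 7:z rests on {6:x}
piece 8:a rests on {4:c, 7:z}
piece 9:x rests on {8:a}
piece 10:a rests on {9:x}
minimal pieces: {0:x, 1:b}
ways to finish when only these pieces remain (= sum over removing one remaining piece with nothing left below it):
  1 left: {10}→1
  2 left: {9,10}→1
  3 left: {8,9,10}→1
  4 left: {4,8,9,10}→1  {7,8,9,10}→1
  5 left: {4,7,8,9,10}→2  {6,7,8,9,10}→1
  6 left: {4,6,7,8,9,10}→3  {5,6,7,8,9,10}→1
  7 left: {3,4,6,7,8,9,10}→3  {4,5,6,7,8,9,10}→4
  8 left: {2,4,5,6,7,8,9,10}→4  {3,4,5,6,7,8,9,10}→7
  9 left: {0,3,4,5,6,7,8,9,10}→7  {1,2,4,5,6,7,8,9,10}→4  {2,3,4,5,6,7,8,9,10}→11
  placing 0:x first → 15 extensions
  placing 1:b first → 18 extensions
total linear extensions = 33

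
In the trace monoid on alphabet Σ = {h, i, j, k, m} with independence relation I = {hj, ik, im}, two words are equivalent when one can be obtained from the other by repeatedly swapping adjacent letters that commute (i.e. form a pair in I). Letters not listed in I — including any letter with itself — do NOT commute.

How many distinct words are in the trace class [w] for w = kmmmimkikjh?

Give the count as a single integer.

0(k) covers ∅
1(m) covers 0:k
2(m) covers 1:m
3(m) covers 2:m
4(i) covers ∅
5(m) covers 3:m
6(k) covers 5:m
7(i) covers 4:i
8(k) covers 6:k
9(j) covers 7:i, 8:k
10(h) covers 7:i, 8:k
floor of heap: 0:k, 4:i
completions by unplaced set U, small U first (add the entries for U minus each lowest piece of U):
  |U|=1: {9}:1  {10}:1
  |U|=2: {9,10}:2
  |U|=3: {7,9,10}:2  {8,9,10}:2
  |U|=4: {4,7,9,10}:2  {6,8,9,10}:2  {7,8,9,10}:4
  |U|=5: {4,7,8,9,10}:6  {5,6,8,9,10}:2  {6,7,8,9,10}:6
  |U|=6: {3,5,6,8,9,10}:2  {4,6,7,8,9,10}:12  {5,6,7,8,9,10}:8
  |U|=7: {2,3,5,6,8,9,10}:2  {3,5,6,7,8,9,10}:10  {4,5,6,7,8,9,10}:20
  |U|=8: {1,2,3,5,6,8,9,10}:2  {2,3,5,6,7,8,9,10}:12  {3,4,5,6,7,8,9,10}:30
  |U|=9: {0,1,2,3,5,6,8,9,10}:2  {1,2,3,5,6,7,8,9,10}:14  {2,3,4,5,6,7,8,9,10}:42
  start at 0(k): 56
  start at 4(i): 16
sum over floor = 72

72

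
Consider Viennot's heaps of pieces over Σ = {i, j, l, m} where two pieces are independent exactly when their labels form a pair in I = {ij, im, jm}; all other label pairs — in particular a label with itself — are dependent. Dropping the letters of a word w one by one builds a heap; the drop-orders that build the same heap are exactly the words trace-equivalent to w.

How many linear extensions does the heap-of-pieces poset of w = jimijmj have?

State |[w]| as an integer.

210

drop 0:j onto floor
drop 1:i onto floor
drop 2:m onto floor
drop 3:i onto {1:i}
drop 4:j onto {0:j}
drop 5:m onto {2:m}
drop 6:j onto {4:j}
ground layer = {0:j, 1:i, 2:m}
drop-orders for the pieces not yet dropped (sum over which currently-grounded one goes next):
  1 to go: {3} 1  {5} 1  {6} 1
  2 to go: {1,3} 1  {2,5} 1  {3,5} 2  {3,6} 2  {4,6} 1  {5,6} 2
  3 to go: {0,4,6} 1  {1,3,5} 3  {1,3,6} 3  {2,3,5} 3  {2,5,6} 3  {3,4,6} 3  {3,5,6} 6  {4,5,6} 3
  4 to go: {0,3,4,6} 4  {0,4,5,6} 4  {1,2,3,5} 6  {1,3,4,6} 6  {1,3,5,6} 12  {2,3,5,6} 12  {2,4,5,6} 6  {3,4,5,6} 12
  5 to go: {0,1,3,4,6} 10  {0,2,4,5,6} 10  {0,3,4,5,6} 20  {1,2,3,5,6} 30  {1,3,4,5,6} 30  {2,3,4,5,6} 30
  if 0:j drops first: 90 orders
  if 1:i drops first: 60 orders
  if 2:m drops first: 60 orders
heap linearizations: 210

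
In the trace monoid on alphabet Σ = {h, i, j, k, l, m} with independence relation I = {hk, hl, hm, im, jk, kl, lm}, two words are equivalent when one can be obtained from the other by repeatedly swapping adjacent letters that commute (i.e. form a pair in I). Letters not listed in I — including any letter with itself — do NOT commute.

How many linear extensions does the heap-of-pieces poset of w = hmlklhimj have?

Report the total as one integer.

300

drop 0:h onto floor
drop 1:m onto floor
drop 2:l onto floor
drop 3:k onto {1:m}
drop 4:l onto {2:l}
drop 5:h onto {0:h}
drop 6:i onto {3:k, 4:l, 5:h}
drop 7:m onto {3:k}
drop 8:j onto {6:i, 7:m}
ground layer = {0:h, 1:m, 2:l}
drop-orders for the pieces not yet dropped (sum over which currently-grounded one goes next):
  1 to go: {8} 1
  2 to go: {6,8} 1  {7,8} 1
  3 to go: {4,6,8} 1  {5,6,8} 1  {6,7,8} 2
  4 to go: {0,5,6,8} 1  {2,4,6,8} 1  {3,6,7,8} 2  {4,5,6,8} 2  {4,6,7,8} 3  {5,6,7,8} 3
  5 to go: {0,4,5,6,8} 3  {0,5,6,7,8} 4  {1,3,6,7,8} 2  {2,4,5,6,8} 3  {2,4,6,7,8} 4  {3,4,6,7,8} 5  {3,5,6,7,8} 5  {4,5,6,7,8} 8
  6 to go: {0,2,4,5,6,8} 6  {0,3,5,6,7,8} 9  {0,4,5,6,7,8} 15  {1,3,4,6,7,8} 7  {1,3,5,6,7,8} 7  {2,3,4,6,7,8} 9  {2,4,5,6,7,8} 15  {3,4,5,6,7,8} 18
  7 to go: {0,1,3,5,6,7,8} 16  {0,2,4,5,6,7,8} 36  {0,3,4,5,6,7,8} 42  {1,2,3,4,6,7,8} 16  {1,3,4,5,6,7,8} 32  {2,3,4,5,6,7,8} 42
  if 0:h drops first: 90 orders
  if 1:m drops first: 120 orders
  if 2:l drops first: 90 orders
heap linearizations: 300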